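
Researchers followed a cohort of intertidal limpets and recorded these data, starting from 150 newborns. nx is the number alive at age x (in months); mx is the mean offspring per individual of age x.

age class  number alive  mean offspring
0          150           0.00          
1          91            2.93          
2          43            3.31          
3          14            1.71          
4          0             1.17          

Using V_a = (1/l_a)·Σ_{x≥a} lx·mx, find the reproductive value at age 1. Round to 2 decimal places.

lx = nx/n0 = nx/150: 1, 0.60667…, 0.28667…, 0.09333…, 0
lx·mx for x ≥ 1: 1.777533…, 0.948867…, 0.1596…, 0 → sum = 2.886…
V_1 = 2.886… / l_1 = 2.886… / 0.606667… = 4.757143… → 4.76

4.76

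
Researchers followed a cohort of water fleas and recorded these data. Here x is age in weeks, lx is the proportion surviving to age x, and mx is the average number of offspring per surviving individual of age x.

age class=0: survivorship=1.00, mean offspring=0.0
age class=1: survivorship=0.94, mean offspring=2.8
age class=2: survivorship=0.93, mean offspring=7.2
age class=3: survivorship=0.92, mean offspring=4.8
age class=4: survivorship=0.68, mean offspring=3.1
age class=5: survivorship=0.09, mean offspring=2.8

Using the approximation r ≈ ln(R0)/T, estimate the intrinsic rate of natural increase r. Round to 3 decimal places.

R0 = Σ lx·mx = 0 + 2.632 + 6.696 + 4.416 + 2.108 + 0.252 = 16.104
Σ x·lx·mx = 38.964; T = 38.964/16.104 = 2.41952…
r ≈ ln(R0)/T = ln(16.104)/2.41952… = 1.1486… → 1.149

1.149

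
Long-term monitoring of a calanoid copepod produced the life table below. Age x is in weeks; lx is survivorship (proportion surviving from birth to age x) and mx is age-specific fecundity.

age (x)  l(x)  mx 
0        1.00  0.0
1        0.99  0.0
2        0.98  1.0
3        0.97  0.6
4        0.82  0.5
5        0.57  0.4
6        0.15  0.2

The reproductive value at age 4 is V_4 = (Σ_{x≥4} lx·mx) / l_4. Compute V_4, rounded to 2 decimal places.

0.81

lx·mx for x ≥ 4: 0.41, 0.228, 0.03 → sum = 0.668
V_4 = 0.668 / l_4 = 0.668 / 0.82 = 0.814634… → 0.81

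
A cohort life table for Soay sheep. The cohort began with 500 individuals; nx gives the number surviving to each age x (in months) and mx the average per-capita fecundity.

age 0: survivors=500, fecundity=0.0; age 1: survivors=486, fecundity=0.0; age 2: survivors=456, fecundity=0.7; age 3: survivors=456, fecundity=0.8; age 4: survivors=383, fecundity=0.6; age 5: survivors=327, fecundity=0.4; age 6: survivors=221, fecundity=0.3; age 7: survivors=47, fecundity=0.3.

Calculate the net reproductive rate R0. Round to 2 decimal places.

2.25

lx = nx/n0 = nx/500: 1, 0.972, 0.912, 0.912, 0.766, 0.654, 0.442, 0.094
lx·mx by age: 0, 0, 0.6384, 0.7296, 0.4596, 0.2616, 0.1326, 0.0282
R0 = Σ lx·mx = 2.25 → 2.25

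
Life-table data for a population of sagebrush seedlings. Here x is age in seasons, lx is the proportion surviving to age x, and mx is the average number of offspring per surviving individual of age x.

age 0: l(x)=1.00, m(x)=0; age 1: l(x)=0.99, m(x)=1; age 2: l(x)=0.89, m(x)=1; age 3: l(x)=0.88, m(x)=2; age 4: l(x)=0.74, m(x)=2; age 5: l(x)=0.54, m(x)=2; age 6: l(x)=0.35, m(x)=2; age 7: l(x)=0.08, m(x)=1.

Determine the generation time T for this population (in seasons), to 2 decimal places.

3.46

lx·mx: 0, 0.99, 0.89, 1.76, 1.48, 1.08, 0.7, 0.08 → R0 = 6.98
x·lx·mx: 0, 0.99, 1.78, 5.28, 5.92, 5.4, 4.2, 0.56 → Σ = 24.13
T = 24.13 / 6.98 = 3.45702… → 3.46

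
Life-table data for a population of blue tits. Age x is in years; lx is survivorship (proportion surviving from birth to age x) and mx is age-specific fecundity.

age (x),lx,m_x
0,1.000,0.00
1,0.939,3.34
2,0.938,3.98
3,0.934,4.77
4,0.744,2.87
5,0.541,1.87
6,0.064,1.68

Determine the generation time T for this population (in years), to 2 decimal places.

2.62

lx·mx: 0, 3.13626, 3.73324, 4.45518, 2.13528, 1.01167, 0.10752 → R0 = 14.57915
x·lx·mx: 0, 3.13626, 7.46648, 13.36554, 8.54112, 5.05835, 0.64512 → Σ = 38.21287
T = 38.21287 / 14.57915 = 2.621063… → 2.62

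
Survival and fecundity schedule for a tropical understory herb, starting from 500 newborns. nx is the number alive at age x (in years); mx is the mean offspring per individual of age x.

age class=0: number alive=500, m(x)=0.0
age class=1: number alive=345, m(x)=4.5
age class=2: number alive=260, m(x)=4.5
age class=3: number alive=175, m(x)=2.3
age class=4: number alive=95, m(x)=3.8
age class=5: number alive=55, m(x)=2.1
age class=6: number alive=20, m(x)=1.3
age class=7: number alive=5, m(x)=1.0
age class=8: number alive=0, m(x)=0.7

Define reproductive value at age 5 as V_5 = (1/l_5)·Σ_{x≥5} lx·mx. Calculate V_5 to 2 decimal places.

2.66

lx = nx/n0 = nx/500: 1, 0.69, 0.52, 0.35, 0.19, 0.11, 0.04, 0.01, 0
lx·mx for x ≥ 5: 0.231, 0.052, 0.01, 0 → sum = 0.293
V_5 = 0.293 / l_5 = 0.293 / 0.11 = 2.663636… → 2.66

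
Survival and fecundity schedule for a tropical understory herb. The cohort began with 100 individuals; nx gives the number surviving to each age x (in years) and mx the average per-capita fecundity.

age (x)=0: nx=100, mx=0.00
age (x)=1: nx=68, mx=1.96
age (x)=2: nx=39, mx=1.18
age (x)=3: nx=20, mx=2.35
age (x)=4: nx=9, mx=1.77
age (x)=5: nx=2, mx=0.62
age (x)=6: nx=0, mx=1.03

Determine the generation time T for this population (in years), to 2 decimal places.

lx = nx/n0 = nx/100: 1, 0.68, 0.39, 0.2, 0.09, 0.02, 0
lx·mx: 0, 1.3328, 0.4602, 0.47, 0.1593, 0.0124, 0 → R0 = 2.4347
x·lx·mx: 0, 1.3328, 0.9204, 1.41, 0.6372, 0.062, 0 → Σ = 4.3624
T = 4.3624 / 2.4347 = 1.791761… → 1.79

1.79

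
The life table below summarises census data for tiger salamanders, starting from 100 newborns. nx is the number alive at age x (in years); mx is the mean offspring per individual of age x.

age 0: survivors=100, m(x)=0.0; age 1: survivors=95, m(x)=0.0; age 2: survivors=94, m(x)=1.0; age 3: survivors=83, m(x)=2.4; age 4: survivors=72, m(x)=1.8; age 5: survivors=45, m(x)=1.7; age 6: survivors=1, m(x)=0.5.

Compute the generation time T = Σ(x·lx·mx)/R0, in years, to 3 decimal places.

lx = nx/n0 = nx/100: 1, 0.95, 0.94, 0.83, 0.72, 0.45, 0.01
lx·mx: 0, 0, 0.94, 1.992, 1.296, 0.765, 0.005 → R0 = 4.998
x·lx·mx: 0, 0, 1.88, 5.976, 5.184, 3.825, 0.03 → Σ = 16.895
T = 16.895 / 4.998 = 3.380352… → 3.380

3.380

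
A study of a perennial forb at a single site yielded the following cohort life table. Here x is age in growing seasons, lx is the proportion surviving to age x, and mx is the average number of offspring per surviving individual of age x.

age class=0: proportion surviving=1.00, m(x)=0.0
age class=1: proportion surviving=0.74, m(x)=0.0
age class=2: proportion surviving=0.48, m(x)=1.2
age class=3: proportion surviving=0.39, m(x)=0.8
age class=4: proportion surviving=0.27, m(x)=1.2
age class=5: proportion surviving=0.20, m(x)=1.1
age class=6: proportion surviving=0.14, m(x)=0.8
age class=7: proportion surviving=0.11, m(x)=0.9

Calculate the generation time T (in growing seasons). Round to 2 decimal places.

lx·mx: 0, 0, 0.576, 0.312, 0.324, 0.22, 0.112, 0.099 → R0 = 1.643
x·lx·mx: 0, 0, 1.152, 0.936, 1.296, 1.1, 0.672, 0.693 → Σ = 5.849
T = 5.849 / 1.643 = 3.559951… → 3.56

3.56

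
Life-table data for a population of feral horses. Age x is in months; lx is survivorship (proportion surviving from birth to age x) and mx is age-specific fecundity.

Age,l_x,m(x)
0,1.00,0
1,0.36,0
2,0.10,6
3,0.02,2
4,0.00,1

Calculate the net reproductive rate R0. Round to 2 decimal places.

0.64

lx·mx by age: 0, 0, 0.6, 0.04, 0
R0 = Σ lx·mx = 0.64 → 0.64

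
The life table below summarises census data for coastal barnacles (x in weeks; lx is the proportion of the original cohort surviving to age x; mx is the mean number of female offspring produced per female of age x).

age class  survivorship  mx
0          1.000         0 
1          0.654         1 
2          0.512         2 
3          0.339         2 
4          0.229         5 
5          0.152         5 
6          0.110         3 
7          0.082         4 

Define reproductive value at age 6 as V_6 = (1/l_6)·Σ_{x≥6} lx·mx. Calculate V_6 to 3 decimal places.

lx·mx for x ≥ 6: 0.33, 0.328 → sum = 0.658
V_6 = 0.658 / l_6 = 0.658 / 0.11 = 5.981818… → 5.982

5.982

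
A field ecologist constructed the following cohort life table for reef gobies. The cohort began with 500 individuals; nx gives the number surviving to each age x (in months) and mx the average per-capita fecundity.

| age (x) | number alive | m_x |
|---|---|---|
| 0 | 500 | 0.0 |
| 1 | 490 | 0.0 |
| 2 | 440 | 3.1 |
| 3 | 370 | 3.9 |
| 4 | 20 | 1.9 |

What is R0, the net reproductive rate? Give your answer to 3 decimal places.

5.690

lx = nx/n0 = nx/500: 1, 0.98, 0.88, 0.74, 0.04
lx·mx by age: 0, 0, 2.728, 2.886, 0.076
R0 = Σ lx·mx = 5.69 → 5.690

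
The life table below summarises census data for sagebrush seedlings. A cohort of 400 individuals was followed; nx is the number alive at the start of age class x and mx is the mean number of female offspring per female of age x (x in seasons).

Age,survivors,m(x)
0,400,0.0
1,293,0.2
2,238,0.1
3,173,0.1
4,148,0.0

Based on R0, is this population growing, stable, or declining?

lx = nx/n0 = nx/400: 1, 0.7325, 0.595, 0.4325, 0.37
R0 = Σ lx·mx = 0 + 0.1465 + 0.0595 + 0.04325 + 0 = 0.24925
R0 < 1, so the population is declining.

declining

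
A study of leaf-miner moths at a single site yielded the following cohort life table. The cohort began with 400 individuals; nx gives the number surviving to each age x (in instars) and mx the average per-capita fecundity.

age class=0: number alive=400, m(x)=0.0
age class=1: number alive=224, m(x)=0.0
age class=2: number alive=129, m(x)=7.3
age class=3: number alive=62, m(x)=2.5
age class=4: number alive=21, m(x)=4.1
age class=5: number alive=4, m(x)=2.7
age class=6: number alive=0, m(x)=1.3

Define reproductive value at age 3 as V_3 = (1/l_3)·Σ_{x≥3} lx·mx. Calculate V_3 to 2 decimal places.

lx = nx/n0 = nx/400: 1, 0.56, 0.3225, 0.155, 0.0525, 0.01, 0
lx·mx for x ≥ 3: 0.3875, 0.21525, 0.027, 0 → sum = 0.62975
V_3 = 0.62975 / l_3 = 0.62975 / 0.155 = 4.062903… → 4.06

4.06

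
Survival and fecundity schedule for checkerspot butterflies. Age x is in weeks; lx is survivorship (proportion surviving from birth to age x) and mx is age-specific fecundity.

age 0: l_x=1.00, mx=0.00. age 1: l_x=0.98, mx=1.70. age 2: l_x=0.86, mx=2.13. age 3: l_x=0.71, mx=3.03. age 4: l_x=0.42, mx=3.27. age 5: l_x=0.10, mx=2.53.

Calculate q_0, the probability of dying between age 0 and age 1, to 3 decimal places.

q_0 = (l_0 − l_1) / l_0 = (1 − 0.98) / 1
     = 0.02 / 1 = 0.02 → 0.020

0.020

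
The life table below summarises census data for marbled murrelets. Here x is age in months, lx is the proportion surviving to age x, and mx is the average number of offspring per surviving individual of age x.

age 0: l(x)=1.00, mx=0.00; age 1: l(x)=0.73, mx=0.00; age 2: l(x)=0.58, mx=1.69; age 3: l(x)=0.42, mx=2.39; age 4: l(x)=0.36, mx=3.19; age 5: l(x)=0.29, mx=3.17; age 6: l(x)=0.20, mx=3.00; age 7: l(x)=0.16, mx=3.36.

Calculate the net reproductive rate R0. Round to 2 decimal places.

5.19

lx·mx by age: 0, 0, 0.9802, 1.0038, 1.1484, 0.9193, 0.6, 0.5376
R0 = Σ lx·mx = 5.1893 → 5.19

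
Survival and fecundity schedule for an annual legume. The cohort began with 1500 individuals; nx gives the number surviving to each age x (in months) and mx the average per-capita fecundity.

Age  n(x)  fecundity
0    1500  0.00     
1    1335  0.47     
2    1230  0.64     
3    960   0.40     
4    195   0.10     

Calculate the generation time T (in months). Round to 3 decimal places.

1.888

lx = nx/n0 = nx/1500: 1, 0.89, 0.82, 0.64, 0.13
lx·mx: 0, 0.4183, 0.5248, 0.256, 0.013 → R0 = 1.2121
x·lx·mx: 0, 0.4183, 1.0496, 0.768, 0.052 → Σ = 2.2879
T = 2.2879 / 1.2121 = 1.887551… → 1.888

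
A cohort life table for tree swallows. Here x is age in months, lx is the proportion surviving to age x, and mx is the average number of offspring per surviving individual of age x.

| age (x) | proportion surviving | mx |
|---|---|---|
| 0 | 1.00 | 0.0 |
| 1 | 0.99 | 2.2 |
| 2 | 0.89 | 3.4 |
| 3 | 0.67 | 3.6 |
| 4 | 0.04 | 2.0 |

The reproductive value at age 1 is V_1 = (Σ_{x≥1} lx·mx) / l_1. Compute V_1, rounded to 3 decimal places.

lx·mx for x ≥ 1: 2.178, 3.026, 2.412, 0.08 → sum = 7.696
V_1 = 7.696 / l_1 = 7.696 / 0.99 = 7.773737… → 7.774

7.774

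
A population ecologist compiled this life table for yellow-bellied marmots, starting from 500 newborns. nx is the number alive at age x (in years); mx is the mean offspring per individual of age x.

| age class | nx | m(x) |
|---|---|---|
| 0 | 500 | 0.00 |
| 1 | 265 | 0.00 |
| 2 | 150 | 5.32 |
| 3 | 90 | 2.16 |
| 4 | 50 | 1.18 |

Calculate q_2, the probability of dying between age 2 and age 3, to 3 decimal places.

lx = nx/n0 = nx/500: 1, 0.53, 0.3, 0.18, 0.1
q_2 = (l_2 − l_3) / l_2 = (0.3 − 0.18) / 0.3
     = 0.12 / 0.3 = 0.4 → 0.400

0.400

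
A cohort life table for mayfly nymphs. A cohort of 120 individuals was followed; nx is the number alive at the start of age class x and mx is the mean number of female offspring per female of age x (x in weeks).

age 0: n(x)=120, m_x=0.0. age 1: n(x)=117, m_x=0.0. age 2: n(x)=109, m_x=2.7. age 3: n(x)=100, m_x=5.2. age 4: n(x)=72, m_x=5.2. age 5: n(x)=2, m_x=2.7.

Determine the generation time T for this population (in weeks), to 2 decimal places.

3.08

lx = nx/n0 = nx/120: 1, 0.975, 0.90833…, 0.83333…, 0.6, 0.01667…
lx·mx: 0, 0, 2.4525…, 4.333333…, 3.12, 0.045… → R0 = 9.950833…
x·lx·mx: 0, 0, 4.905…, 13…, 12.48, 0.225… → Σ = 30.61…
T = 30.61… / 9.950833… = 3.076124… → 3.08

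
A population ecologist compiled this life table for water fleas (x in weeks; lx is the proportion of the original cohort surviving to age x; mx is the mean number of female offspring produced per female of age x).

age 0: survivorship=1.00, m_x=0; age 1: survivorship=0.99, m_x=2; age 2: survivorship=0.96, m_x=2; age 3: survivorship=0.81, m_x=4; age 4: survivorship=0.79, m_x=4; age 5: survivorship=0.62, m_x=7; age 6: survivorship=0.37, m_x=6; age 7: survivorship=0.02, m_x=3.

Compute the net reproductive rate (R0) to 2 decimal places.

16.92

lx·mx by age: 0, 1.98, 1.92, 3.24, 3.16, 4.34, 2.22, 0.06
R0 = Σ lx·mx = 16.92 → 16.92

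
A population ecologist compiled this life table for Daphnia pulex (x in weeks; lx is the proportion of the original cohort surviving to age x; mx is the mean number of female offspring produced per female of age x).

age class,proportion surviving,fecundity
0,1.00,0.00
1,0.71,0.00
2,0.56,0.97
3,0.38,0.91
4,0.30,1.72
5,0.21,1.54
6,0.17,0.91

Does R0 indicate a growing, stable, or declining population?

R0 = Σ lx·mx = 0 + 0 + 0.5432 + 0.3458 + 0.516 + 0.3234 + 0.1547 = 1.8831
R0 > 1, so the population is growing.

growing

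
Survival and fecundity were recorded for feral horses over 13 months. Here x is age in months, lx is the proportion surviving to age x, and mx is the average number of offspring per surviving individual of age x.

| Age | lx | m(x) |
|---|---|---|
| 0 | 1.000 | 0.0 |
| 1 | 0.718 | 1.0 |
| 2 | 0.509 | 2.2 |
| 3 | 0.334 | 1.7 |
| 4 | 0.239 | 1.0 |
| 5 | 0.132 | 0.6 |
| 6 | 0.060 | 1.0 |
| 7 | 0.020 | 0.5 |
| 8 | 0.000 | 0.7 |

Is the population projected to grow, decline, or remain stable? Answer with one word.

growing

R0 = Σ lx·mx = 0 + 0.718 + 1.1198 + 0.5678 + 0.239 + 0.0792 + 0.06 + 0.01 + 0 = 2.7938
R0 > 1, so the population is growing.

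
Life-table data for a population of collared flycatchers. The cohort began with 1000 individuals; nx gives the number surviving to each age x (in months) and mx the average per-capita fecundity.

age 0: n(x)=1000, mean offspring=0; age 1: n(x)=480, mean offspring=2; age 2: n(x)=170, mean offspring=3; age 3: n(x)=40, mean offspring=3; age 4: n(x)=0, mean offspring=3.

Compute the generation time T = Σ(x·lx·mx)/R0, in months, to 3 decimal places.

1.472

lx = nx/n0 = nx/1000: 1, 0.48, 0.17, 0.04, 0
lx·mx: 0, 0.96, 0.51, 0.12, 0 → R0 = 1.59
x·lx·mx: 0, 0.96, 1.02, 0.36, 0 → Σ = 2.34
T = 2.34 / 1.59 = 1.471698… → 1.472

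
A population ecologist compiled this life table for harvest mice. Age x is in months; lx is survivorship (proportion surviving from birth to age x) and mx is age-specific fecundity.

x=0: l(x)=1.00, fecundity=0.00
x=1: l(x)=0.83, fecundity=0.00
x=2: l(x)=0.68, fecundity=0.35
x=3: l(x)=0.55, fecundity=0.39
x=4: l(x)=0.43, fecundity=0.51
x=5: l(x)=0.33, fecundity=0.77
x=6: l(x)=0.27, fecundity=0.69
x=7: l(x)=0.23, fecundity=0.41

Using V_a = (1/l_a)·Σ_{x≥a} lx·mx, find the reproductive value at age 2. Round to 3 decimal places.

lx·mx for x ≥ 2: 0.238, 0.2145, 0.2193, 0.2541, 0.1863, 0.0943 → sum = 1.2065
V_2 = 1.2065 / l_2 = 1.2065 / 0.68 = 1.774265… → 1.774

1.774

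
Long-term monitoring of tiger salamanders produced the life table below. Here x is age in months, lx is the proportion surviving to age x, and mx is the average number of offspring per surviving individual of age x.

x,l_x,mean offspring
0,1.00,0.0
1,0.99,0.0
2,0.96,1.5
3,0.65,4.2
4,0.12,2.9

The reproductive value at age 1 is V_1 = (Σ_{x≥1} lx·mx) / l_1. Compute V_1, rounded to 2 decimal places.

lx·mx for x ≥ 1: 0, 1.44, 2.73, 0.348 → sum = 4.518
V_1 = 4.518 / l_1 = 4.518 / 0.99 = 4.563636… → 4.56

4.56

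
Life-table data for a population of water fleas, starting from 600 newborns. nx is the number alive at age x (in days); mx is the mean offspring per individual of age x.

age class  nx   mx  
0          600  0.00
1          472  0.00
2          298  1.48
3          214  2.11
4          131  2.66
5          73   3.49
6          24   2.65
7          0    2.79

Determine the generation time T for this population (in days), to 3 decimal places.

lx = nx/n0 = nx/600: 1, 0.78667…, 0.49667…, 0.35667…, 0.21833…, 0.12167…, 0.04, 0
lx·mx: 0, 0, 0.735067…, 0.752567…, 0.580767…, 0.424617…, 0.106, 0 → R0 = 2.599017…
x·lx·mx: 0, 0, 1.470133…, 2.2577…, 2.323067…, 2.123083…, 0.636, 0 → Σ = 8.809983…
T = 8.809983… / 2.599017… = 3.389737… → 3.390

3.390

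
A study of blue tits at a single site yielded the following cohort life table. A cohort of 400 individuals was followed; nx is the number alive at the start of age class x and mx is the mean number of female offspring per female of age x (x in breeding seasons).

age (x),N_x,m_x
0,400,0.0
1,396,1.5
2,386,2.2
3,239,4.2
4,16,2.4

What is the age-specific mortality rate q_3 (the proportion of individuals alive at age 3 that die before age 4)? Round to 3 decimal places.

lx = nx/n0 = nx/400: 1, 0.99, 0.965, 0.5975, 0.04
q_3 = (l_3 − l_4) / l_3 = (0.5975 − 0.04) / 0.5975
     = 0.5575 / 0.5975 = 0.933054… → 0.933

0.933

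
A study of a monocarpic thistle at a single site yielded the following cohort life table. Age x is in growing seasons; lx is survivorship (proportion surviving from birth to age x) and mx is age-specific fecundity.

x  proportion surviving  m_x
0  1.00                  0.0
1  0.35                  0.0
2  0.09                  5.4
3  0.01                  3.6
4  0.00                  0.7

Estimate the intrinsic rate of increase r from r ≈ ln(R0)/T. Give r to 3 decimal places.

R0 = Σ lx·mx = 0 + 0 + 0.486 + 0.036 + 0 = 0.522
Σ x·lx·mx = 1.08; T = 1.08/0.522 = 2.06897…
r ≈ ln(R0)/T = ln(0.522)/2.06897… = -0.31421… → -0.314

-0.314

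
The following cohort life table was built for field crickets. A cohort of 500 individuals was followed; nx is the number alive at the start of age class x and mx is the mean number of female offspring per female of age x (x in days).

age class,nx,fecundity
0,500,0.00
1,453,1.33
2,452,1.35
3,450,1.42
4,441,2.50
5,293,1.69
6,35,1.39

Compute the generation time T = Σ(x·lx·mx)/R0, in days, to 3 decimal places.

3.121

lx = nx/n0 = nx/500: 1, 0.906, 0.904, 0.9, 0.882, 0.586, 0.07
lx·mx: 0, 1.20498, 1.2204, 1.278, 2.205, 0.99034, 0.0973 → R0 = 6.99602
x·lx·mx: 0, 1.20498, 2.4408, 3.834, 8.82, 4.9517, 0.5838 → Σ = 21.83528
T = 21.83528 / 6.99602 = 3.1211… → 3.121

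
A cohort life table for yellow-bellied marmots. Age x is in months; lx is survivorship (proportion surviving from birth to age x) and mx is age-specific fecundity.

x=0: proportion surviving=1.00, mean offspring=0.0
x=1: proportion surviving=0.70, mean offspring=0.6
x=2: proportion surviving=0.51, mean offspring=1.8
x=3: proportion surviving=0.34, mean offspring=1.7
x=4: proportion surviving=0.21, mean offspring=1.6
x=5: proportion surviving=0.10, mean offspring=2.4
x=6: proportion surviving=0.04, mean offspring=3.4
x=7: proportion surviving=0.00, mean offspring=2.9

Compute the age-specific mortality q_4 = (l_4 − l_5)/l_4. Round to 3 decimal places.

0.524

q_4 = (l_4 − l_5) / l_4 = (0.21 − 0.1) / 0.21
     = 0.11 / 0.21 = 0.52381… → 0.524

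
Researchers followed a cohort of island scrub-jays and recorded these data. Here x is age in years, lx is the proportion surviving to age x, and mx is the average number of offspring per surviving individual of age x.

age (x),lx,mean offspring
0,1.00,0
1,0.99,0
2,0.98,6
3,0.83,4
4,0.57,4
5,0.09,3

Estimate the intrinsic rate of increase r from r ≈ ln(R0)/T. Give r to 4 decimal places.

0.8994

R0 = Σ lx·mx = 0 + 0 + 5.88 + 3.32 + 2.28 + 0.27 = 11.75
Σ x·lx·mx = 32.19; T = 32.19/11.75 = 2.73957…
r ≈ ln(R0)/T = ln(11.75)/2.73957… = 0.899356… → 0.8994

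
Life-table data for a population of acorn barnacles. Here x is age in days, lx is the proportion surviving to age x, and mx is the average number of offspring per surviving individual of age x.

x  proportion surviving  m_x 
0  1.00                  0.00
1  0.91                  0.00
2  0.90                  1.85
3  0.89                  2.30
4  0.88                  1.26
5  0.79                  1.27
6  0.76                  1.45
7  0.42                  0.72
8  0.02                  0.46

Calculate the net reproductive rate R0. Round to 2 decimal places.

lx·mx by age: 0, 0, 1.665, 2.047, 1.1088, 1.0033, 1.102, 0.3024, 0.0092
R0 = Σ lx·mx = 7.2377 → 7.24

7.24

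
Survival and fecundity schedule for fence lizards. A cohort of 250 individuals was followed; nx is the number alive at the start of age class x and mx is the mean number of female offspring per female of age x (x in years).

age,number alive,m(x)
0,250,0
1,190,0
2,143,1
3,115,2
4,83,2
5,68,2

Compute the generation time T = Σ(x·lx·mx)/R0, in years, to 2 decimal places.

lx = nx/n0 = nx/250: 1, 0.76, 0.572, 0.46, 0.332, 0.272
lx·mx: 0, 0, 0.572, 0.92, 0.664, 0.544 → R0 = 2.7
x·lx·mx: 0, 0, 1.144, 2.76, 2.656, 2.72 → Σ = 9.28
T = 9.28 / 2.7 = 3.437037… → 3.44

3.44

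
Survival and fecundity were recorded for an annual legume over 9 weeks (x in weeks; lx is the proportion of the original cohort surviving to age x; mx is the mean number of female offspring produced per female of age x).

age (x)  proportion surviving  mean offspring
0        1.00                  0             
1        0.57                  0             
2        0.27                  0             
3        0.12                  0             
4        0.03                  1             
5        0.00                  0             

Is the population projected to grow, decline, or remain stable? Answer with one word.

declining

R0 = Σ lx·mx = 0 + 0 + 0 + 0 + 0.03 + 0 = 0.03
R0 < 1, so the population is declining.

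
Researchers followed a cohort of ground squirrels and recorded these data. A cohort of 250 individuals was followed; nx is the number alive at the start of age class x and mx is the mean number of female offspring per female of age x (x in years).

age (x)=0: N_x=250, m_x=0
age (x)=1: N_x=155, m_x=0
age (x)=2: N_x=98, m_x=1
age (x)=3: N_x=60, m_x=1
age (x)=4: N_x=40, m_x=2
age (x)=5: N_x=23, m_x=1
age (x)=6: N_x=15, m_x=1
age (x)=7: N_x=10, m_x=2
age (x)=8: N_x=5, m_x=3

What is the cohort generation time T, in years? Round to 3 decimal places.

lx = nx/n0 = nx/250: 1, 0.62, 0.392, 0.24, 0.16, 0.092, 0.06, 0.04, 0.02
lx·mx: 0, 0, 0.392, 0.24, 0.32, 0.092, 0.06, 0.08, 0.06 → R0 = 1.244
x·lx·mx: 0, 0, 0.784, 0.72, 1.28, 0.46, 0.36, 0.56, 0.48 → Σ = 4.644
T = 4.644 / 1.244 = 3.733119… → 3.733

3.733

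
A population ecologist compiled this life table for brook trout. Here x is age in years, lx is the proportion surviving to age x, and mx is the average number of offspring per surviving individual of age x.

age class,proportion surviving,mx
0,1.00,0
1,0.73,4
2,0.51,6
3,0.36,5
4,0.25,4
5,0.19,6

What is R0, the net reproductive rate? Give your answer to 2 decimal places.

lx·mx by age: 0, 2.92, 3.06, 1.8, 1, 1.14
R0 = Σ lx·mx = 9.92 → 9.92

9.92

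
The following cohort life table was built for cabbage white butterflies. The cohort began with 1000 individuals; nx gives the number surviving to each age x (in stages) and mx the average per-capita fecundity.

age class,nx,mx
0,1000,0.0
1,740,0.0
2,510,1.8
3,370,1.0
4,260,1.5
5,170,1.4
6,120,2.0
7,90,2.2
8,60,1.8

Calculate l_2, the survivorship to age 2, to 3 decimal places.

l_2 = n_2/n_0 = 510/1000 = 0.51 → 0.510

0.510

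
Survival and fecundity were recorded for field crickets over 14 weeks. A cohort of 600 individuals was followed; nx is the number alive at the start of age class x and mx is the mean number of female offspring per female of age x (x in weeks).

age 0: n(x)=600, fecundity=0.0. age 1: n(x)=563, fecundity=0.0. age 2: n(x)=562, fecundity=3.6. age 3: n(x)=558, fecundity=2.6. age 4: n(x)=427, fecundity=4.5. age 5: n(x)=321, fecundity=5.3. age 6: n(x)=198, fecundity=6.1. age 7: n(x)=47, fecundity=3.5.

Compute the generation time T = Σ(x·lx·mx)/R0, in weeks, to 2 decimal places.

lx = nx/n0 = nx/600: 1, 0.93833…, 0.93667…, 0.93, 0.71167…, 0.535, 0.33, 0.07833…
lx·mx: 0, 0, 3.372…, 2.418, 3.2025…, 2.8355, 2.013, 0.274167… → R0 = 14.115167…
x·lx·mx: 0, 0, 6.744…, 7.254, 12.81…, 14.1775, 12.078, 1.919167… → Σ = 54.982667…
T = 54.982667… / 14.115167… = 3.89529… → 3.90

3.90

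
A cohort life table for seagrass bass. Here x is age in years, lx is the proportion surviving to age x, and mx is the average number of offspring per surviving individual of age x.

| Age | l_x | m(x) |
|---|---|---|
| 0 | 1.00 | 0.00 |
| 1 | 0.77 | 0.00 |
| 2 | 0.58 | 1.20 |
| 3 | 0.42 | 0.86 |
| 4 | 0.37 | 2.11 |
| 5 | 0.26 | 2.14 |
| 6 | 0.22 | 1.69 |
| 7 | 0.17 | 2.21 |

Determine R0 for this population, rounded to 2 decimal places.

3.14

lx·mx by age: 0, 0, 0.696, 0.3612, 0.7807, 0.5564, 0.3718, 0.3757
R0 = Σ lx·mx = 3.1418 → 3.14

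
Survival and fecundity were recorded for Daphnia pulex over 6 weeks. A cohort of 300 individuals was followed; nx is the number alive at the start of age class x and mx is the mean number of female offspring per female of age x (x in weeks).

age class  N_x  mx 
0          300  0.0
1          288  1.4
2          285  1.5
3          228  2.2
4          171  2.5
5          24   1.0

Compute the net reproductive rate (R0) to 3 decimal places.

5.946

lx = nx/n0 = nx/300: 1, 0.96, 0.95, 0.76, 0.57, 0.08
lx·mx by age: 0, 1.344, 1.425, 1.672, 1.425, 0.08
R0 = Σ lx·mx = 5.946 → 5.946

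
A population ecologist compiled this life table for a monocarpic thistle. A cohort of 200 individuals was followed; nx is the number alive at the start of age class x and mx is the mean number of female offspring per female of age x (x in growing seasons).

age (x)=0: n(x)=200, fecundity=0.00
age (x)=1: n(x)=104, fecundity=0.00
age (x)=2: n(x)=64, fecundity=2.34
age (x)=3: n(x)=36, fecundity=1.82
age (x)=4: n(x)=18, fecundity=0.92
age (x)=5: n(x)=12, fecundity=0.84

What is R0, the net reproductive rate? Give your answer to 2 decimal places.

lx = nx/n0 = nx/200: 1, 0.52, 0.32, 0.18, 0.09, 0.06
lx·mx by age: 0, 0, 0.7488, 0.3276, 0.0828, 0.0504
R0 = Σ lx·mx = 1.2096 → 1.21

1.21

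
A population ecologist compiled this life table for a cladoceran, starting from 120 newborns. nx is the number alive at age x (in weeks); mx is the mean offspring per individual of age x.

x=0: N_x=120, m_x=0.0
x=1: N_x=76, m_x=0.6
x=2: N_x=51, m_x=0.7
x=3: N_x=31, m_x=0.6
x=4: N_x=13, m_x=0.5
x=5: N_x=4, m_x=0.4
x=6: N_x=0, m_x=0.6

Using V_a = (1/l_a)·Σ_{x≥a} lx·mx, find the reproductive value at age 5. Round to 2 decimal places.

lx = nx/n0 = nx/120: 1, 0.63333…, 0.425, 0.25833…, 0.10833…, 0.03333…, 0
lx·mx for x ≥ 5: 0.013333…, 0 → sum = 0.013333…
V_5 = 0.013333… / l_5 = 0.013333… / 0.033333… = 0.4… → 0.40

0.40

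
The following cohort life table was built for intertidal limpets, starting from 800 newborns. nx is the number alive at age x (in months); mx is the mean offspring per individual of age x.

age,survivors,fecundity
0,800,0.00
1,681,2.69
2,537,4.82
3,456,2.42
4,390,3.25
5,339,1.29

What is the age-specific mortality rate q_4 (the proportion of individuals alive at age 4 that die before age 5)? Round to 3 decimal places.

0.131

lx = nx/n0 = nx/800: 1, 0.85125, 0.67125, 0.57, 0.4875, 0.42375
q_4 = (l_4 − l_5) / l_4 = (0.4875 − 0.42375) / 0.4875
     = 0.06375 / 0.4875 = 0.130769… → 0.131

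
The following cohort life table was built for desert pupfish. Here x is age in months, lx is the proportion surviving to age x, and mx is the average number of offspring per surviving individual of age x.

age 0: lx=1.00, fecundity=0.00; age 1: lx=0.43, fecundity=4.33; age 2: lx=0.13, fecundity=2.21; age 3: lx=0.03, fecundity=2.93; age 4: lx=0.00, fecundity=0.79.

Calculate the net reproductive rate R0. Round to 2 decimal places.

lx·mx by age: 0, 1.8619, 0.2873, 0.0879, 0
R0 = Σ lx·mx = 2.2371 → 2.24

2.24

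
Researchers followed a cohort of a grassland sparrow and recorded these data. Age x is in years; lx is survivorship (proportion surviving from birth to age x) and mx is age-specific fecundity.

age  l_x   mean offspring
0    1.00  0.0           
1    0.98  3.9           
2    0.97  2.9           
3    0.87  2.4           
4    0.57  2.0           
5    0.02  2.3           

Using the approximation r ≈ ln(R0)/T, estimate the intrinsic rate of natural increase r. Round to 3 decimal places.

R0 = Σ lx·mx = 0 + 3.822 + 2.813 + 2.088 + 1.14 + 0.046 = 9.909
Σ x·lx·mx = 20.502; T = 20.502/9.909 = 2.06903…
r ≈ ln(R0)/T = ln(9.909)/2.06903… = 1.10846… → 1.108

1.108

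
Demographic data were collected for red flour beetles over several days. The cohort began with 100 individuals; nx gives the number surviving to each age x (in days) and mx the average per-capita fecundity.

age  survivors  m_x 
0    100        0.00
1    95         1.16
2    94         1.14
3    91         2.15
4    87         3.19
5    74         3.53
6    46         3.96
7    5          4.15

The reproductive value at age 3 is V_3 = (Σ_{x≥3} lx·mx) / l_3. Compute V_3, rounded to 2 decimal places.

10.30

lx = nx/n0 = nx/100: 1, 0.95, 0.94, 0.91, 0.87, 0.74, 0.46, 0.05
lx·mx for x ≥ 3: 1.9565, 2.7753, 2.6122, 1.8216, 0.2075 → sum = 9.3731
V_3 = 9.3731 / l_3 = 9.3731 / 0.91 = 10.30011… → 10.30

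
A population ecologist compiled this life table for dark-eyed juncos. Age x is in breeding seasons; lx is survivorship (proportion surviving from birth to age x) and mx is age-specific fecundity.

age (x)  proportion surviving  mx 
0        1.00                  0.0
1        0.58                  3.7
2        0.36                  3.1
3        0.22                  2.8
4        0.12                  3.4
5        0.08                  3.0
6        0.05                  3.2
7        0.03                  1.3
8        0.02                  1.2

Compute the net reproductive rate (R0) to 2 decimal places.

4.75

lx·mx by age: 0, 2.146, 1.116, 0.616, 0.408, 0.24, 0.16, 0.039, 0.024
R0 = Σ lx·mx = 4.749 → 4.75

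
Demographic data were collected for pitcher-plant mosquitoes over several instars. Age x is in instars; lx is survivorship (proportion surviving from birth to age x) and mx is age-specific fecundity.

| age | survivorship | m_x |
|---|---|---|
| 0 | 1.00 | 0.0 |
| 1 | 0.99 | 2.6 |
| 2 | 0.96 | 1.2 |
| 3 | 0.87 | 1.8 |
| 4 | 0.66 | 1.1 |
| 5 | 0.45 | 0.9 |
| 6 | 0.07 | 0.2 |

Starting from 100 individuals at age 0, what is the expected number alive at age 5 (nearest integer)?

45

Expected survivors = N0 · l_5 = 100 × 0.45 = 45 → 45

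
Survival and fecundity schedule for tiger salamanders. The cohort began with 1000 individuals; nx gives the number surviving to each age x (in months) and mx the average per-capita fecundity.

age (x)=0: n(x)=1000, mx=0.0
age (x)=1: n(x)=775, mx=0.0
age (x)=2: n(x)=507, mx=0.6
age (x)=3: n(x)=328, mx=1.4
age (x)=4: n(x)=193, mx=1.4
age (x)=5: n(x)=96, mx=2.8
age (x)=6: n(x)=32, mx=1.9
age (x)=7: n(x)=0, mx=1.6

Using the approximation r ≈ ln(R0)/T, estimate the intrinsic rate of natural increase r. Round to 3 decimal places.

0.088

lx = nx/n0 = nx/1000: 1, 0.775, 0.507, 0.328, 0.193, 0.096, 0.032, 0
R0 = Σ lx·mx = 0 + 0 + 0.3042 + 0.4592 + 0.2702 + 0.2688 + 0.0608 + 0 = 1.3632
Σ x·lx·mx = 4.7756; T = 4.7756/1.3632 = 3.50323…
r ≈ ln(R0)/T = ln(1.3632)/3.50323… = 0.08844… → 0.088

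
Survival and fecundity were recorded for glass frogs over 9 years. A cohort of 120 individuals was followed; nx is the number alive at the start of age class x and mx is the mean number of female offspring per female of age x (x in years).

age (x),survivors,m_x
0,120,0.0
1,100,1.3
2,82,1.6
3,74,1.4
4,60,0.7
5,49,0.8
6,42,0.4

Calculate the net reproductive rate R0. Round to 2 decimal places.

lx = nx/n0 = nx/120: 1, 0.83333…, 0.68333…, 0.61667…, 0.5, 0.40833…, 0.35
lx·mx by age: 0, 1.083333…, 1.093333…, 0.863333…, 0.35, 0.326667…, 0.14
R0 = Σ lx·mx = 3.856667… → 3.86

3.86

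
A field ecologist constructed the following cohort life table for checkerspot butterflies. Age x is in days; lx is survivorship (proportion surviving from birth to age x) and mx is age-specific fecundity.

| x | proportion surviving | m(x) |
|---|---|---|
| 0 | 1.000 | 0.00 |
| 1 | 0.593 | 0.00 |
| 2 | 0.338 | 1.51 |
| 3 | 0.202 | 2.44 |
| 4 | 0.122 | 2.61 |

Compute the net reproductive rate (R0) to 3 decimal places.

1.322

lx·mx by age: 0, 0, 0.51038, 0.49288, 0.31842
R0 = Σ lx·mx = 1.32168 → 1.322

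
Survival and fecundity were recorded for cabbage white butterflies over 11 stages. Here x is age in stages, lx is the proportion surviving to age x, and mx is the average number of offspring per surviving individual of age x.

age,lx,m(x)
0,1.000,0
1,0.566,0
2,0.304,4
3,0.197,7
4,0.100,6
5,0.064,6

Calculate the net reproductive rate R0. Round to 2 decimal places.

lx·mx by age: 0, 0, 1.216, 1.379, 0.6, 0.384
R0 = Σ lx·mx = 3.579 → 3.58

3.58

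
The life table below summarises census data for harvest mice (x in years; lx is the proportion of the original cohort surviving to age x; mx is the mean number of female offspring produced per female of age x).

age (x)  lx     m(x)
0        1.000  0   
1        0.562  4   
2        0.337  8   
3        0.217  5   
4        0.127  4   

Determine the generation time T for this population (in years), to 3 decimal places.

1.978

lx·mx: 0, 2.248, 2.696, 1.085, 0.508 → R0 = 6.537
x·lx·mx: 0, 2.248, 5.392, 3.255, 2.032 → Σ = 12.927
T = 12.927 / 6.537 = 1.977513… → 1.978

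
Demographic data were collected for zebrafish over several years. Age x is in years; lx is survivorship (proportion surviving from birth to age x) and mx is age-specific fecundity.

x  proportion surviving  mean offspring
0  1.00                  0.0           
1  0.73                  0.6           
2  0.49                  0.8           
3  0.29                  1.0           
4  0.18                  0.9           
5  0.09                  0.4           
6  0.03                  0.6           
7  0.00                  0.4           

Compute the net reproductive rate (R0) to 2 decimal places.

1.34

lx·mx by age: 0, 0.438, 0.392, 0.29, 0.162, 0.036, 0.018, 0
R0 = Σ lx·mx = 1.336 → 1.34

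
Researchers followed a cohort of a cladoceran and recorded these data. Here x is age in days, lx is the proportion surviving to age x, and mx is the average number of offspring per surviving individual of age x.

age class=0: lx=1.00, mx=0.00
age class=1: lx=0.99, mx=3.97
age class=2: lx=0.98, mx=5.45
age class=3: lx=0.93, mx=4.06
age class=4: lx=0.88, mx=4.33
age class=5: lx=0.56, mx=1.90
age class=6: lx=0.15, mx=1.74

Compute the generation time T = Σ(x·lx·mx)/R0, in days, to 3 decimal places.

2.644

lx·mx: 0, 3.9303, 5.341, 3.7758, 3.8104, 1.064, 0.261 → R0 = 18.1825
x·lx·mx: 0, 3.9303, 10.682, 11.3274, 15.2416, 5.32, 1.566 → Σ = 48.0673
T = 48.0673 / 18.1825 = 2.643602… → 2.644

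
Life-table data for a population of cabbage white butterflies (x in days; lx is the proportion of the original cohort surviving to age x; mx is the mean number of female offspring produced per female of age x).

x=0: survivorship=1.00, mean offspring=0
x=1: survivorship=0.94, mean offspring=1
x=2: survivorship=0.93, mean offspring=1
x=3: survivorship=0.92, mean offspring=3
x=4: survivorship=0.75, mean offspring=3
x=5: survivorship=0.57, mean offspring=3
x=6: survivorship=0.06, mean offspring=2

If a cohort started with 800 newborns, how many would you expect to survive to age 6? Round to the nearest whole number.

Expected survivors = N0 · l_6 = 800 × 0.06 = 48 → 48

48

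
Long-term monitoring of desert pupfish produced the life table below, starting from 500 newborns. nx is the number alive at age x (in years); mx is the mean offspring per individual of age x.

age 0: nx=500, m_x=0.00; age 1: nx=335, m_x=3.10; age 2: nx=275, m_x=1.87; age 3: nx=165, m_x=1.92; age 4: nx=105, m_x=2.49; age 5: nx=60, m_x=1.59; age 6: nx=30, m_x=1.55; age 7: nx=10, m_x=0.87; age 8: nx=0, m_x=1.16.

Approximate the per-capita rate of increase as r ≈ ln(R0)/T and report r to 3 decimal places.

lx = nx/n0 = nx/500: 1, 0.67, 0.55, 0.33, 0.21, 0.12, 0.06, 0.02, 0
R0 = Σ lx·mx = 0 + 2.077 + 1.0285 + 0.6336 + 0.5229 + 0.1908 + 0.093 + 0.0174 + 0 = 4.5632
Σ x·lx·mx = 9.7602; T = 9.7602/4.5632 = 2.13889…
r ≈ ln(R0)/T = ln(4.5632)/2.13889… = 0.70972… → 0.710

0.710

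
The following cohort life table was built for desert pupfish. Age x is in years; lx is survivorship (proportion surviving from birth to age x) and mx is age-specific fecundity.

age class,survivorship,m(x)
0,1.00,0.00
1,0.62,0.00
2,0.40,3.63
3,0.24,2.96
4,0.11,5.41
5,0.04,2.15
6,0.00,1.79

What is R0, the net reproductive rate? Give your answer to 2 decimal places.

2.84

lx·mx by age: 0, 0, 1.452, 0.7104, 0.5951, 0.086, 0
R0 = Σ lx·mx = 2.8435 → 2.84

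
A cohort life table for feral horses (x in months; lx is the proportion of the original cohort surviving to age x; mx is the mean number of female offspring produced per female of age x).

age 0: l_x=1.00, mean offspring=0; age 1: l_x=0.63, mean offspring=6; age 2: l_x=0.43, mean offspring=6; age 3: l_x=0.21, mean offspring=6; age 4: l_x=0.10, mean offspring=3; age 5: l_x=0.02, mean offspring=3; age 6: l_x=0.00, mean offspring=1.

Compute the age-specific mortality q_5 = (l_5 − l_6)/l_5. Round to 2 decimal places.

q_5 = (l_5 − l_6) / l_5 = (0.02 − 0) / 0.02
     = 0.02 / 0.02 = 1 → 1.00

1.00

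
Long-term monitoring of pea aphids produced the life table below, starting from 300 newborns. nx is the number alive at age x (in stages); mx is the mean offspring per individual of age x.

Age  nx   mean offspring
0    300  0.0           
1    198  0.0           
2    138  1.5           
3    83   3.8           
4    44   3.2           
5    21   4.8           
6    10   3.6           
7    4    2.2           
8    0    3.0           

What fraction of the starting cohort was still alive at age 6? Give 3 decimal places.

0.033

l_6 = n_6/n_0 = 10/300 = 0.033333… → 0.033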